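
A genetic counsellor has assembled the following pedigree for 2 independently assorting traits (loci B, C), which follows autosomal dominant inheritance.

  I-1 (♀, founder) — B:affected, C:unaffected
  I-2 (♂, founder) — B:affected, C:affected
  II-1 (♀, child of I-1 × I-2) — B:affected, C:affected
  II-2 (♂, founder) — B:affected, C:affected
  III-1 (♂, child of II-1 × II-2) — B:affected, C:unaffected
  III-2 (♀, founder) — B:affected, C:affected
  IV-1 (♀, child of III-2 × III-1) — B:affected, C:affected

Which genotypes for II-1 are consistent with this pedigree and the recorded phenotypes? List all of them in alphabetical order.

II-1 ∈ {BB Cc, Bb Cc}

B/I-1 aff ·: Bb|BB
B/I-2 aff ·: Bb|BB
B/II-1 aff I-1×I-2: Bb|BB
B/II-2 aff ·: Bb|BB
B/III-1 aff II-1×II-2: Bb|BB
B/III-2 aff ·: Bb|BB
B/IV-1 aff III-2×III-1: Bb|BB
⇒ B over [I-1,I-2,II-1,II-2,III-1,III-2,IV-1]: 82 consistent
C/I-1 un ·: cc
C/I-2 aff ·: Cc|CC
C/II-1 aff I-1×I-2: Cc
C/II-2 aff ·: Cc
C/III-1 un II-1×II-2: cc
C/III-2 aff ·: Cc|CC
C/IV-1 aff III-2×III-1: Cc
⇒ C over [I-1,I-2,II-1,II-2,III-1,III-2,IV-1]: 4 consistent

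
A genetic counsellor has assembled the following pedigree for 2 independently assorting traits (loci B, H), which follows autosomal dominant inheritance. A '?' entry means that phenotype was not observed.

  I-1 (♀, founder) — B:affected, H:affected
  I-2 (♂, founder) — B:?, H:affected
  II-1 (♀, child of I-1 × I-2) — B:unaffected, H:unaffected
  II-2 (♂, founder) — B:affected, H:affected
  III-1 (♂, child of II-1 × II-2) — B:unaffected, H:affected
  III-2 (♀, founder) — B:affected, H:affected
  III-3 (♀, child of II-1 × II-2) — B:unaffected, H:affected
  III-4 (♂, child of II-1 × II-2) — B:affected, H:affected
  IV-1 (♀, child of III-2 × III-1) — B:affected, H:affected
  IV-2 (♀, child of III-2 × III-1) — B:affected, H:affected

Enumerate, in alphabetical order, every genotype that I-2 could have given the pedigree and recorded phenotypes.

B/I-1 aff ·: Bb
B/I-2 ? ·: bb|Bb
B/II-1 un I-1×I-2: bb
B/II-2 aff ·: Bb
B/III-1 un II-1×II-2: bb
B/III-2 aff ·: Bb|BB
B/III-3 un II-1×II-2: bb
B/III-4 aff II-1×II-2: Bb
B/IV-1 aff III-2×III-1: Bb
B/IV-2 aff III-2×III-1: Bb
⇒ B over [I-1,I-2,II-1,II-2,III-1,III-2,III-3,III-4,IV-1,IV-2]: 4 consistent
H/I-1 aff ·: Hh
H/I-2 aff ·: Hh
H/II-1 un I-1×I-2: hh
H/II-2 aff ·: Hh|HH
H/III-1 aff II-1×II-2: Hh
H/III-2 aff ·: Hh|HH
H/III-3 aff II-1×II-2: Hh
H/III-4 aff II-1×II-2: Hh
H/IV-1 aff III-2×III-1: Hh|HH
H/IV-2 aff III-2×III-1: Hh|HH
⇒ H over [I-1,I-2,II-1,II-2,III-1,III-2,III-3,III-4,IV-1,IV-2]: 16 consistent

I-2 ∈ {Bb Hh, bb Hh}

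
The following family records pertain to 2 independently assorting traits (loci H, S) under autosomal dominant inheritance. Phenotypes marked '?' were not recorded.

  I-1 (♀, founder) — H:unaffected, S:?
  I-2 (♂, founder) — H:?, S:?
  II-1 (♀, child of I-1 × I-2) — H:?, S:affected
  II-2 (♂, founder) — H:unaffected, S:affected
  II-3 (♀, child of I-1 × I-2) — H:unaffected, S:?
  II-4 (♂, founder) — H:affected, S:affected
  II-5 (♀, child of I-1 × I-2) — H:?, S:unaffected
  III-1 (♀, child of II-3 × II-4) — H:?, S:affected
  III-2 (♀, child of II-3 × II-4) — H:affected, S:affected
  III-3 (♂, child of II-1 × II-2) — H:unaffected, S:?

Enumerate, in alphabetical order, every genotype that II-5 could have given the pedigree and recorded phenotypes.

H/I-1 un ·: hh
H/I-2 ? ·: hh|Hh
H/II-1 ? I-1×I-2: hh|Hh
H/II-2 un ·: hh
H/II-3 un I-1×I-2: hh
H/II-4 aff ·: Hh|HH
H/II-5 ? I-1×I-2: hh|Hh
H/III-1 ? II-3×II-4: hh|Hh
H/III-2 aff II-3×II-4: Hh
H/III-3 un II-1×II-2: hh
⇒ H over [I-1,I-2,II-1,II-2,II-3,II-4,II-5,III-1,III-2,III-3]: 15 consistent
S/I-1 ? ·: ss|Ss
S/I-2 ? ·: ss|Ss
S/II-1 aff I-1×I-2: Ss|SS
S/II-2 aff ·: Ss|SS
S/II-3 ? I-1×I-2: ss|Ss|SS
S/II-4 aff ·: Ss|SS
S/II-5 un I-1×I-2: ss
S/III-1 aff II-3×II-4: Ss|SS
S/III-2 aff II-3×II-4: Ss|SS
S/III-3 ? II-1×II-2: ss|Ss|SS
⇒ S over [I-1,I-2,II-1,II-2,II-3,II-4,II-5,III-1,III-2,III-3]: 220 consistent

II-5 ∈ {Hh ss, hh ss}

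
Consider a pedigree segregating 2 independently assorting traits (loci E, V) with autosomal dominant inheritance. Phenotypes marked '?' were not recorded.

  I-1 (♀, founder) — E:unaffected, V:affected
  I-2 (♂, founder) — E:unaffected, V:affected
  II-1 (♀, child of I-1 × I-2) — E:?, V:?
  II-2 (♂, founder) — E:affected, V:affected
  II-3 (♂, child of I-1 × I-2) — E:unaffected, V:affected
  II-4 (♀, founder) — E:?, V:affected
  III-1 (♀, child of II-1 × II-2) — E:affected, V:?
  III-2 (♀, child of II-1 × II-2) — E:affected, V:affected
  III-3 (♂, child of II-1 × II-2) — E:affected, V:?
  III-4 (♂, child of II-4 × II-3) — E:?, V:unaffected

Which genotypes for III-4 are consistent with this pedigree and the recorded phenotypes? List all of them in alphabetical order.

III-4 ∈ {Ee vv, ee vv}

E/I-1 un ·: ee
E/I-2 un ·: ee
E/II-1 ? I-1×I-2: ee
E/II-2 aff ·: Ee|EE
E/II-3 un I-1×I-2: ee
E/II-4 ? ·: ee|Ee|EE
E/III-1 aff II-1×II-2: Ee
E/III-2 aff II-1×II-2: Ee
E/III-3 aff II-1×II-2: Ee
E/III-4 ? II-4×II-3: ee|Ee
⇒ E over [I-1,I-2,II-1,II-2,II-3,II-4,III-1,III-2,III-3,III-4]: 8 consistent
V/I-1 aff ·: Vv|VV
V/I-2 aff ·: Vv|VV
V/II-1 ? I-1×I-2: vv|Vv|VV
V/II-2 aff ·: Vv|VV
V/II-3 aff I-1×I-2: Vv
V/II-4 aff ·: Vv
V/III-1 ? II-1×II-2: vv|Vv|VV
V/III-2 aff II-1×II-2: Vv|VV
V/III-3 ? II-1×II-2: vv|Vv|VV
V/III-4 un II-4×II-3: vv
⇒ V over [I-1,I-2,II-1,II-2,II-3,II-4,III-1,III-2,III-3,III-4]: 110 consistent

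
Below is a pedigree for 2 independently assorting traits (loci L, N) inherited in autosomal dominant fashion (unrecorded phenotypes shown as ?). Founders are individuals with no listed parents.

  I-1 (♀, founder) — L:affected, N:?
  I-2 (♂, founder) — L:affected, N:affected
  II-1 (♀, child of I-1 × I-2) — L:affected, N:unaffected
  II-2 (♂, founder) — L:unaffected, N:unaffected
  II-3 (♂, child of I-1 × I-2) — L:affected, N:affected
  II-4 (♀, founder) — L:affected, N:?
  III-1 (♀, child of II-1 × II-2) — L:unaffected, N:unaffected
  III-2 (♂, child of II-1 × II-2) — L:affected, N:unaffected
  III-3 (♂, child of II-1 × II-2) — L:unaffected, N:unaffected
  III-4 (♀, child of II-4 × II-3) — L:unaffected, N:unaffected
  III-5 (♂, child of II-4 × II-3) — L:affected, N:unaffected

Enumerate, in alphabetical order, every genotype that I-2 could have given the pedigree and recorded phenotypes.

I-2 ∈ {LL Nn, Ll Nn}

L/I-1 aff ·: Ll|LL
L/I-2 aff ·: Ll|LL
L/II-1 aff I-1×I-2: Ll
L/II-2 un ·: ll
L/II-3 aff I-1×I-2: Ll
L/II-4 aff ·: Ll
L/III-1 un II-1×II-2: ll
L/III-2 aff II-1×II-2: Ll
L/III-3 un II-1×II-2: ll
L/III-4 un II-4×II-3: ll
L/III-5 aff II-4×II-3: Ll|LL
⇒ L over [I-1,I-2,II-1,II-2,II-3,II-4,III-1,III-2,III-3,III-4,III-5]: 6 consistent
N/I-1 ? ·: nn|Nn
N/I-2 aff ·: Nn
N/II-1 un I-1×I-2: nn
N/II-2 un ·: nn
N/II-3 aff I-1×I-2: Nn
N/II-4 ? ·: nn|Nn
N/III-1 un II-1×II-2: nn
N/III-2 un II-1×II-2: nn
N/III-3 un II-1×II-2: nn
N/III-4 un II-4×II-3: nn
N/III-5 un II-4×II-3: nn
⇒ N over [I-1,I-2,II-1,II-2,II-3,II-4,III-1,III-2,III-3,III-4,III-5]: 4 consistent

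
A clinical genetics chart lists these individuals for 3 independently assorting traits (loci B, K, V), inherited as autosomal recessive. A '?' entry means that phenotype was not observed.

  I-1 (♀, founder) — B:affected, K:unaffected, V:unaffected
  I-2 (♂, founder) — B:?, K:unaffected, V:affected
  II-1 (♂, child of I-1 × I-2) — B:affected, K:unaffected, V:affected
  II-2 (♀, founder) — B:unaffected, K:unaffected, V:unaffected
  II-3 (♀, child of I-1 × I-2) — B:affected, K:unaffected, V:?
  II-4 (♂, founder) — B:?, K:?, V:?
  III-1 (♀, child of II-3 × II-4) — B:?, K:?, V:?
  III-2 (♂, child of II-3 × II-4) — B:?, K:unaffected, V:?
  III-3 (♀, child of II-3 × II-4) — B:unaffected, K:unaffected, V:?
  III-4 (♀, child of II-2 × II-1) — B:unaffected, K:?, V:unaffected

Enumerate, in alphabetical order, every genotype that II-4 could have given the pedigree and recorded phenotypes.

B/I-1 aff ·: bb
B/I-2 ? ·: Bb|bb
B/II-1 aff I-1×I-2: bb
B/II-2 un ·: BB|Bb
B/II-3 aff I-1×I-2: bb
B/II-4 ? ·: BB|Bb
B/III-1 ? II-3×II-4: Bb|bb
B/III-2 ? II-3×II-4: Bb|bb
B/III-3 un II-3×II-4: Bb
B/III-4 un II-2×II-1: Bb
⇒ B over [I-1,I-2,II-1,II-2,II-3,II-4,III-1,III-2,III-3,III-4]: 20 consistent
K/I-1 un ·: KK|Kk
K/I-2 un ·: KK|Kk
K/II-1 un I-1×I-2: KK|Kk
K/II-2 un ·: KK|Kk
K/II-3 un I-1×I-2: KK|Kk
K/II-4 ? ·: KK|Kk|kk
K/III-1 ? II-3×II-4: KK|Kk|kk
K/III-2 un II-3×II-4: KK|Kk
K/III-3 un II-3×II-4: KK|Kk
K/III-4 ? II-2×II-1: KK|Kk|kk
⇒ K over [I-1,I-2,II-1,II-2,II-3,II-4,III-1,III-2,III-3,III-4]: 798 consistent
V/I-1 un ·: Vv
V/I-2 aff ·: vv
V/II-1 aff I-1×I-2: vv
V/II-2 un ·: VV|Vv
V/II-3 ? I-1×I-2: Vv|vv
V/II-4 ? ·: VV|Vv|vv
V/III-1 ? II-3×II-4: VV|Vv|vv
V/III-2 ? II-3×II-4: VV|Vv|vv
V/III-3 ? II-3×II-4: VV|Vv|vv
V/III-4 un II-2×II-1: Vv
⇒ V over [I-1,I-2,II-1,II-2,II-3,II-4,III-1,III-2,III-3,III-4]: 106 consistent

II-4 ∈ {BB KK VV, BB KK Vv, BB KK vv, BB Kk VV, BB Kk Vv, BB Kk vv, BB kk VV, BB kk Vv, BB kk vv, Bb KK VV, Bb KK Vv, Bb KK vv, Bb Kk VV, Bb Kk Vv, Bb Kk vv, Bb kk VV, Bb kk Vv, Bb kk vv}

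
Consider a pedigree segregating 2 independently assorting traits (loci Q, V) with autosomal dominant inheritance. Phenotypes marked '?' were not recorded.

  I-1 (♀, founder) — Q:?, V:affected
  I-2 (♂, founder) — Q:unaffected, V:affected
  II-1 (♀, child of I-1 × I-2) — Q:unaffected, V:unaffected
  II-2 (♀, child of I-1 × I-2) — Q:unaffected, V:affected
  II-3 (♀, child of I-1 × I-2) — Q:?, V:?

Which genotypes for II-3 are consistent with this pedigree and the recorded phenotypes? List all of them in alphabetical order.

II-3 ∈ {Qq VV, Qq Vv, Qq vv, qq VV, qq Vv, qq vv}

Q/I-1 ? ·: qq|Qq
Q/I-2 un ·: qq
Q/II-1 un I-1×I-2: qq
Q/II-2 un I-1×I-2: qq
Q/II-3 ? I-1×I-2: qq|Qq
⇒ Q over [I-1,I-2,II-1,II-2,II-3]: 3 consistent
V/I-1 aff ·: Vv
V/I-2 aff ·: Vv
V/II-1 un I-1×I-2: vv
V/II-2 aff I-1×I-2: Vv|VV
V/II-3 ? I-1×I-2: vv|Vv|VV
⇒ V over [I-1,I-2,II-1,II-2,II-3]: 6 consistent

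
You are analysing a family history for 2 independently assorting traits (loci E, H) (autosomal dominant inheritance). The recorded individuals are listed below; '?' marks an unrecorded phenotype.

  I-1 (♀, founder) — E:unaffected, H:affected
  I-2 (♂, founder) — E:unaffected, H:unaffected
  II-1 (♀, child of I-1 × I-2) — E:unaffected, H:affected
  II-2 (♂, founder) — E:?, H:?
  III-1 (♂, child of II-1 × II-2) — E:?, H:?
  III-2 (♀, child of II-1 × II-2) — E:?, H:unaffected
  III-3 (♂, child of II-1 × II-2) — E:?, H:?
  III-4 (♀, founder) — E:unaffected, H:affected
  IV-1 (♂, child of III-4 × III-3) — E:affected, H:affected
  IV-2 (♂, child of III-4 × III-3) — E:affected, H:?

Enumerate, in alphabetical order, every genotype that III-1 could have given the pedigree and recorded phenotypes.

III-1 ∈ {Ee HH, Ee Hh, Ee hh, ee HH, ee Hh, ee hh}

E/I-1 un ·: ee
E/I-2 un ·: ee
E/II-1 un I-1×I-2: ee
E/II-2 ? ·: Ee|EE
E/III-1 ? II-1×II-2: ee|Ee
E/III-2 ? II-1×II-2: ee|Ee
E/III-3 ? II-1×II-2: Ee
E/III-4 un ·: ee
E/IV-1 aff III-4×III-3: Ee
E/IV-2 aff III-4×III-3: Ee
⇒ E over [I-1,I-2,II-1,II-2,III-1,III-2,III-3,III-4,IV-1,IV-2]: 5 consistent
H/I-1 aff ·: Hh|HH
H/I-2 un ·: hh
H/II-1 aff I-1×I-2: Hh
H/II-2 ? ·: hh|Hh
H/III-1 ? II-1×II-2: hh|Hh|HH
H/III-2 un II-1×II-2: hh
H/III-3 ? II-1×II-2: hh|Hh|HH
H/III-4 aff ·: Hh|HH
H/IV-1 aff III-4×III-3: Hh|HH
H/IV-2 ? III-4×III-3: hh|Hh|HH
⇒ H over [I-1,I-2,II-1,II-2,III-1,III-2,III-3,III-4,IV-1,IV-2]: 160 consistent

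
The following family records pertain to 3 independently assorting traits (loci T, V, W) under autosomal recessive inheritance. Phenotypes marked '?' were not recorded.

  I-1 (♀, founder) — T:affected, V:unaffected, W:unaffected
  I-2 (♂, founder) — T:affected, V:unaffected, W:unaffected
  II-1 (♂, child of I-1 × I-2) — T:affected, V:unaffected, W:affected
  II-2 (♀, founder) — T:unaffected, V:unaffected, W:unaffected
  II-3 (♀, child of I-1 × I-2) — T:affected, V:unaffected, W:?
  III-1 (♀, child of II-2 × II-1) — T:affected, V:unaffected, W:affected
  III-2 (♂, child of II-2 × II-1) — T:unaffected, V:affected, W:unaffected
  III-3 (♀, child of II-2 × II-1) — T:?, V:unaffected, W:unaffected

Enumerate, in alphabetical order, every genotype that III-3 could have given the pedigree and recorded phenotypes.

III-3 ∈ {Tt VV Ww, Tt Vv Ww, tt VV Ww, tt Vv Ww}

T/I-1 aff ·: tt
T/I-2 aff ·: tt
T/II-1 aff I-1×I-2: tt
T/II-2 un ·: Tt
T/II-3 aff I-1×I-2: tt
T/III-1 aff II-2×II-1: tt
T/III-2 un II-2×II-1: Tt
T/III-3 ? II-2×II-1: Tt|tt
⇒ T over [I-1,I-2,II-1,II-2,II-3,III-1,III-2,III-3]: 2 consistent
V/I-1 un ·: VV|Vv
V/I-2 un ·: VV|Vv
V/II-1 un I-1×I-2: Vv
V/II-2 un ·: Vv
V/II-3 un I-1×I-2: VV|Vv
V/III-1 un II-2×II-1: VV|Vv
V/III-2 aff II-2×II-1: vv
V/III-3 un II-2×II-1: VV|Vv
⇒ V over [I-1,I-2,II-1,II-2,II-3,III-1,III-2,III-3]: 24 consistent
W/I-1 un ·: Ww
W/I-2 un ·: Ww
W/II-1 aff I-1×I-2: ww
W/II-2 un ·: Ww
W/II-3 ? I-1×I-2: WW|Ww|ww
W/III-1 aff II-2×II-1: ww
W/III-2 un II-2×II-1: Ww
W/III-3 un II-2×II-1: Ww
⇒ W over [I-1,I-2,II-1,II-2,II-3,III-1,III-2,III-3]: 3 consistent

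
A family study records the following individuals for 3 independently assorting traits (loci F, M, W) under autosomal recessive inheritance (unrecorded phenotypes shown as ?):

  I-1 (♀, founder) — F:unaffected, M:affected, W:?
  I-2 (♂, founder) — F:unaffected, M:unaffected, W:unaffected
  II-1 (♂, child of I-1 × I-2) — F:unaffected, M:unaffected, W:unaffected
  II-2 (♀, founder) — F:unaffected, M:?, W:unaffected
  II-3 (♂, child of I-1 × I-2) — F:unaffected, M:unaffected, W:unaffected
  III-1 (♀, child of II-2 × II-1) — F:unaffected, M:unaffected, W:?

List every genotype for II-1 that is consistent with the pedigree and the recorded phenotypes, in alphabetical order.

F/I-1 un ·: FF|Ff
F/I-2 un ·: FF|Ff
F/II-1 un I-1×I-2: FF|Ff
F/II-2 un ·: FF|Ff
F/II-3 un I-1×I-2: FF|Ff
F/III-1 un II-2×II-1: FF|Ff
⇒ F over [I-1,I-2,II-1,II-2,II-3,III-1]: 45 consistent
M/I-1 aff ·: mm
M/I-2 un ·: MM|Mm
M/II-1 un I-1×I-2: Mm
M/II-2 ? ·: MM|Mm|mm
M/II-3 un I-1×I-2: Mm
M/III-1 un II-2×II-1: MM|Mm
⇒ M over [I-1,I-2,II-1,II-2,II-3,III-1]: 10 consistent
W/I-1 ? ·: WW|Ww|ww
W/I-2 un ·: WW|Ww
W/II-1 un I-1×I-2: WW|Ww
W/II-2 un ·: WW|Ww
W/II-3 un I-1×I-2: WW|Ww
W/III-1 ? II-2×II-1: WW|Ww|ww
⇒ W over [I-1,I-2,II-1,II-2,II-3,III-1]: 61 consistent

II-1 ∈ {FF Mm WW, FF Mm Ww, Ff Mm WW, Ff Mm Ww}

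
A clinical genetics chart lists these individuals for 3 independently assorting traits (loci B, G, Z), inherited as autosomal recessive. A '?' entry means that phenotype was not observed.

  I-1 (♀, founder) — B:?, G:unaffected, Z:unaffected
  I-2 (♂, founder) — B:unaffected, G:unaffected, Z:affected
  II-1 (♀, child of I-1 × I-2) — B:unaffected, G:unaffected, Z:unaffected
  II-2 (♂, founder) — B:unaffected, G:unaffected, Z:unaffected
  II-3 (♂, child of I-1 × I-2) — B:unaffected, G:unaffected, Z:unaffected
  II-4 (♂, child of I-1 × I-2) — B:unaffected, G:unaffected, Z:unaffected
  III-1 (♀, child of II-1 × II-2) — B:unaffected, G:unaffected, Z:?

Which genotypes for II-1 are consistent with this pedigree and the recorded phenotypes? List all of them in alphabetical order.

B/I-1 ? ·: BB|Bb|bb
B/I-2 un ·: BB|Bb
B/II-1 un I-1×I-2: BB|Bb
B/II-2 un ·: BB|Bb
B/II-3 un I-1×I-2: BB|Bb
B/II-4 un I-1×I-2: BB|Bb
B/III-1 un II-1×II-2: BB|Bb
⇒ B over [I-1,I-2,II-1,II-2,II-3,II-4,III-1]: 95 consistent
G/I-1 un ·: GG|Gg
G/I-2 un ·: GG|Gg
G/II-1 un I-1×I-2: GG|Gg
G/II-2 un ·: GG|Gg
G/II-3 un I-1×I-2: GG|Gg
G/II-4 un I-1×I-2: GG|Gg
G/III-1 un II-1×II-2: GG|Gg
⇒ G over [I-1,I-2,II-1,II-2,II-3,II-4,III-1]: 87 consistent
Z/I-1 un ·: ZZ|Zz
Z/I-2 aff ·: zz
Z/II-1 un I-1×I-2: Zz
Z/II-2 un ·: ZZ|Zz
Z/II-3 un I-1×I-2: Zz
Z/II-4 un I-1×I-2: Zz
Z/III-1 ? II-1×II-2: ZZ|Zz|zz
⇒ Z over [I-1,I-2,II-1,II-2,II-3,II-4,III-1]: 10 consistent

II-1 ∈ {BB GG Zz, BB Gg Zz, Bb GG Zz, Bb Gg Zz}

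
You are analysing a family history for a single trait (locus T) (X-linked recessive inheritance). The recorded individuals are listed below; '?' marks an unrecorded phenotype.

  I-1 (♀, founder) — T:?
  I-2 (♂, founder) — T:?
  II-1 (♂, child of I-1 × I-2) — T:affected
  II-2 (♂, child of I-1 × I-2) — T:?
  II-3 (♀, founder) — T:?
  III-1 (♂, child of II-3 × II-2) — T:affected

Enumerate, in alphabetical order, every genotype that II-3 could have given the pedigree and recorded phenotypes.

II-3 ∈ {X^TX^t, X^tX^t}

T/I-1 ? ·: X^TX^t|X^tX^t
T/I-2 ? ·: X^TY|X^tY
T/II-1 aff I-1×I-2: X^tY
T/II-2 ? I-1×I-2: X^TY|X^tY
T/II-3 ? ·: X^TX^t|X^tX^t
T/III-1 aff II-3×II-2: X^tY
⇒ T over [I-1,I-2,II-1,II-2,II-3,III-1]: 12 consistent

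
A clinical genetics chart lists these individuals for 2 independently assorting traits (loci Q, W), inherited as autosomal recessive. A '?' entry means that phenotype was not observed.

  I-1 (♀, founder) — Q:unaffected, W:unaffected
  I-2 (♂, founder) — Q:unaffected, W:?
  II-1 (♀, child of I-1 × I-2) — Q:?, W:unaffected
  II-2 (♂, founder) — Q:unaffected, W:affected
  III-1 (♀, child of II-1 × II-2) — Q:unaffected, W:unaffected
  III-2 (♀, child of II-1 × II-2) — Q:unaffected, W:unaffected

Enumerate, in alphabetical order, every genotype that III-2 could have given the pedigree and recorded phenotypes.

Q/I-1 un ·: QQ|Qq
Q/I-2 un ·: QQ|Qq
Q/II-1 ? I-1×I-2: QQ|Qq|qq
Q/II-2 un ·: QQ|Qq
Q/III-1 un II-1×II-2: QQ|Qq
Q/III-2 un II-1×II-2: QQ|Qq
⇒ Q over [I-1,I-2,II-1,II-2,III-1,III-2]: 46 consistent
W/I-1 un ·: WW|Ww
W/I-2 ? ·: WW|Ww|ww
W/II-1 un I-1×I-2: WW|Ww
W/II-2 aff ·: ww
W/III-1 un II-1×II-2: Ww
W/III-2 un II-1×II-2: Ww
⇒ W over [I-1,I-2,II-1,II-2,III-1,III-2]: 9 consistent

III-2 ∈ {QQ Ww, Qq Ww}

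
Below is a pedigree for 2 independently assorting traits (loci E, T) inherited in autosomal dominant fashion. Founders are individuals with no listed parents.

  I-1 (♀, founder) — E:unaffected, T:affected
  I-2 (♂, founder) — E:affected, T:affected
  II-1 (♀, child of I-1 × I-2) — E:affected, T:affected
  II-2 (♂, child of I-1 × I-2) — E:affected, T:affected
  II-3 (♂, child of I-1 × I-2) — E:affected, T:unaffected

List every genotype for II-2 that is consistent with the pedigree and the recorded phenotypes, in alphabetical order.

E/I-1 un ·: ee
E/I-2 aff ·: Ee|EE
E/II-1 aff I-1×I-2: Ee
E/II-2 aff I-1×I-2: Ee
E/II-3 aff I-1×I-2: Ee
⇒ E over [I-1,I-2,II-1,II-2,II-3]: 2 consistent
T/I-1 aff ·: Tt
T/I-2 aff ·: Tt
T/II-1 aff I-1×I-2: Tt|TT
T/II-2 aff I-1×I-2: Tt|TT
T/II-3 un I-1×I-2: tt
⇒ T over [I-1,I-2,II-1,II-2,II-3]: 4 consistent

II-2 ∈ {Ee TT, Ee Tt}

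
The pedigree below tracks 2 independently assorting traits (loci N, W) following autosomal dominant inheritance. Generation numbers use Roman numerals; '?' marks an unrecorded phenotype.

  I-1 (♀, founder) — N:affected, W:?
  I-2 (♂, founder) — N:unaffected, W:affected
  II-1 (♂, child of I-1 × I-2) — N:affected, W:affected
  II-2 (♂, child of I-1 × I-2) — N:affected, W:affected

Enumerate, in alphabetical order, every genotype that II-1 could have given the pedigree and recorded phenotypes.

N/I-1 aff ·: Nn|NN
N/I-2 un ·: nn
N/II-1 aff I-1×I-2: Nn
N/II-2 aff I-1×I-2: Nn
⇒ N over [I-1,I-2,II-1,II-2]: 2 consistent
W/I-1 ? ·: ww|Ww|WW
W/I-2 aff ·: Ww|WW
W/II-1 aff I-1×I-2: Ww|WW
W/II-2 aff I-1×I-2: Ww|WW
⇒ W over [I-1,I-2,II-1,II-2]: 15 consistent

II-1 ∈ {Nn WW, Nn Ww}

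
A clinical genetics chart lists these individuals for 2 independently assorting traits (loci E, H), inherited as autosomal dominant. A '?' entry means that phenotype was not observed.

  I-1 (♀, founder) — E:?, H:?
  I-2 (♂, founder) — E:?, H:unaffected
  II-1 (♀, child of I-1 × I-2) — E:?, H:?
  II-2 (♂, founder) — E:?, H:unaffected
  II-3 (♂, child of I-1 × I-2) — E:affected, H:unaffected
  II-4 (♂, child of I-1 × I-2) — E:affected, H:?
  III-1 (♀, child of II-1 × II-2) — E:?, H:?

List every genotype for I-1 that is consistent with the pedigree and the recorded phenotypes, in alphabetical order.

I-1 ∈ {EE Hh, EE hh, Ee Hh, Ee hh, ee Hh, ee hh}

E/I-1 ? ·: ee|Ee|EE
E/I-2 ? ·: ee|Ee|EE
E/II-1 ? I-1×I-2: ee|Ee|EE
E/II-2 ? ·: ee|Ee|EE
E/II-3 aff I-1×I-2: Ee|EE
E/II-4 aff I-1×I-2: Ee|EE
E/III-1 ? II-1×II-2: ee|Ee|EE
⇒ E over [I-1,I-2,II-1,II-2,II-3,II-4,III-1]: 188 consistent
H/I-1 ? ·: hh|Hh
H/I-2 un ·: hh
H/II-1 ? I-1×I-2: hh|Hh
H/II-2 un ·: hh
H/II-3 un I-1×I-2: hh
H/II-4 ? I-1×I-2: hh|Hh
H/III-1 ? II-1×II-2: hh|Hh
⇒ H over [I-1,I-2,II-1,II-2,II-3,II-4,III-1]: 7 consistent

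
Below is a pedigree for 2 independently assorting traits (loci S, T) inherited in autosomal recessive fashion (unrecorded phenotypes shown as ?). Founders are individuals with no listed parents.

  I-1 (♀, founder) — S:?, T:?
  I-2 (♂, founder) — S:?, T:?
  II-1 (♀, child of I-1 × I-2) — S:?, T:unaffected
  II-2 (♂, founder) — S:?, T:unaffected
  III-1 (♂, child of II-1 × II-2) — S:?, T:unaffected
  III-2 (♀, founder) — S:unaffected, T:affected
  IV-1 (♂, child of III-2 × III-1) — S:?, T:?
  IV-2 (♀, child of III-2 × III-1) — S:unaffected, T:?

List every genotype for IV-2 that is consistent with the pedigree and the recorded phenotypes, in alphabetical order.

S/I-1 ? ·: SS|Ss|ss
S/I-2 ? ·: SS|Ss|ss
S/II-1 ? I-1×I-2: SS|Ss|ss
S/II-2 ? ·: SS|Ss|ss
S/III-1 ? II-1×II-2: SS|Ss|ss
S/III-2 un ·: SS|Ss
S/IV-1 ? III-2×III-1: SS|Ss|ss
S/IV-2 un III-2×III-1: SS|Ss
⇒ S over [I-1,I-2,II-1,II-2,III-1,III-2,IV-1,IV-2]: 546 consistent
T/I-1 ? ·: TT|Tt|tt
T/I-2 ? ·: TT|Tt|tt
T/II-1 un I-1×I-2: TT|Tt
T/II-2 un ·: TT|Tt
T/III-1 un II-1×II-2: TT|Tt
T/III-2 aff ·: tt
T/IV-1 ? III-2×III-1: Tt|tt
T/IV-2 ? III-2×III-1: Tt|tt
⇒ T over [I-1,I-2,II-1,II-2,III-1,III-2,IV-1,IV-2]: 94 consistent

IV-2 ∈ {SS Tt, SS tt, Ss Tt, Ss tt}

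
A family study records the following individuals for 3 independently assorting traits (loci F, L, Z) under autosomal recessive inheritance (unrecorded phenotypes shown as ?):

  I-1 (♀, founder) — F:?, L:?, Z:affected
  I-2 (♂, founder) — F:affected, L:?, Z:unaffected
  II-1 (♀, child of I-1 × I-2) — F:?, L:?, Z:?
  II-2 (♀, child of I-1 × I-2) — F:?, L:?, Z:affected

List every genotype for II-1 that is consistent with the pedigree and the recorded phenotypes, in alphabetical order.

II-1 ∈ {Ff LL Zz, Ff LL zz, Ff Ll Zz, Ff Ll zz, Ff ll Zz, Ff ll zz, ff LL Zz, ff LL zz, ff Ll Zz, ff Ll zz, ff ll Zz, ff ll zz}

F/I-1 ? ·: FF|Ff|ff
F/I-2 aff ·: ff
F/II-1 ? I-1×I-2: Ff|ff
F/II-2 ? I-1×I-2: Ff|ff
⇒ F over [I-1,I-2,II-1,II-2]: 6 consistent
L/I-1 ? ·: LL|Ll|ll
L/I-2 ? ·: LL|Ll|ll
L/II-1 ? I-1×I-2: LL|Ll|ll
L/II-2 ? I-1×I-2: LL|Ll|ll
⇒ L over [I-1,I-2,II-1,II-2]: 29 consistent
Z/I-1 aff ·: zz
Z/I-2 un ·: Zz
Z/II-1 ? I-1×I-2: Zz|zz
Z/II-2 aff I-1×I-2: zz
⇒ Z over [I-1,I-2,II-1,II-2]: 2 consistent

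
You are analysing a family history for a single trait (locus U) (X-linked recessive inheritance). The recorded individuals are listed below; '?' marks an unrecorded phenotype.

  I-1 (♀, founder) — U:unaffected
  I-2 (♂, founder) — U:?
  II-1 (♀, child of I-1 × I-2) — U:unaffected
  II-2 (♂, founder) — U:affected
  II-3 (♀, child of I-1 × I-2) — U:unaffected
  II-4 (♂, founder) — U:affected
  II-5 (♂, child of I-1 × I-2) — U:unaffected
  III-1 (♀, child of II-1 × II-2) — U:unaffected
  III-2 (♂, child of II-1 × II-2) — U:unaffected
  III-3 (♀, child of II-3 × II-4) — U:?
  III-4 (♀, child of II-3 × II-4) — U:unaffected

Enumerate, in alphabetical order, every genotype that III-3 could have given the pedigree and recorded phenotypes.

U/I-1 un ·: X^UX^U|X^UX^u
U/I-2 ? ·: X^UY|X^uY
U/II-1 un I-1×I-2: X^UX^U|X^UX^u
U/II-2 aff ·: X^uY
U/II-3 un I-1×I-2: X^UX^U|X^UX^u
U/II-4 aff ·: X^uY
U/II-5 un I-1×I-2: X^UY
U/III-1 un II-1×II-2: X^UX^u
U/III-2 un II-1×II-2: X^UY
U/III-3 ? II-3×II-4: X^UX^u|X^uX^u
U/III-4 un II-3×II-4: X^UX^u
⇒ U over [I-1,I-2,II-1,II-2,II-3,II-4,II-5,III-1,III-2,III-3,III-4]: 11 consistent

III-3 ∈ {X^UX^u, X^uX^u}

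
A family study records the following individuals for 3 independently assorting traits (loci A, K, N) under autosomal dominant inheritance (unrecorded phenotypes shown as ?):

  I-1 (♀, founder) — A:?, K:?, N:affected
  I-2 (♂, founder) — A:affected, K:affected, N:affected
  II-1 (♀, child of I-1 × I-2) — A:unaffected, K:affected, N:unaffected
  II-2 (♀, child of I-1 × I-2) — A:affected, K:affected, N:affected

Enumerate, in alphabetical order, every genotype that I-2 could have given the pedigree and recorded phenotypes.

I-2 ∈ {Aa KK Nn, Aa Kk Nn}

A/I-1 ? ·: aa|Aa
A/I-2 aff ·: Aa
A/II-1 un I-1×I-2: aa
A/II-2 aff I-1×I-2: Aa|AA
⇒ A over [I-1,I-2,II-1,II-2]: 3 consistent
K/I-1 ? ·: kk|Kk|KK
K/I-2 aff ·: Kk|KK
K/II-1 aff I-1×I-2: Kk|KK
K/II-2 aff I-1×I-2: Kk|KK
⇒ K over [I-1,I-2,II-1,II-2]: 15 consistent
N/I-1 aff ·: Nn
N/I-2 aff ·: Nn
N/II-1 un I-1×I-2: nn
N/II-2 aff I-1×I-2: Nn|NN
⇒ N over [I-1,I-2,II-1,II-2]: 2 consistent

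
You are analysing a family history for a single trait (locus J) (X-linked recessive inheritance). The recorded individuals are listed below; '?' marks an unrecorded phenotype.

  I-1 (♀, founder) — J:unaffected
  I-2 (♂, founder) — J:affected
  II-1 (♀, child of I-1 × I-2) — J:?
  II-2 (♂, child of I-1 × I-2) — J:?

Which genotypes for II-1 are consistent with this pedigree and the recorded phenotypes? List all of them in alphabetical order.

II-1 ∈ {X^JX^j, X^jX^j}

J/I-1 un ·: X^JX^J|X^JX^j
J/I-2 aff ·: X^jY
J/II-1 ? I-1×I-2: X^JX^j|X^jX^j
J/II-2 ? I-1×I-2: X^JY|X^jY
⇒ J over [I-1,I-2,II-1,II-2]: 5 consistent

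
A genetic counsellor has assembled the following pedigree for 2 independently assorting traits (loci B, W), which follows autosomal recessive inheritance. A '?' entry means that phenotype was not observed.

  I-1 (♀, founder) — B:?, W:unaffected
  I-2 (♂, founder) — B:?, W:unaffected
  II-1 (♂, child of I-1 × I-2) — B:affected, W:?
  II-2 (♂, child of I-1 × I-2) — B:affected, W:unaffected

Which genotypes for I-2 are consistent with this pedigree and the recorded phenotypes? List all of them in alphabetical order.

I-2 ∈ {Bb WW, Bb Ww, bb WW, bb Ww}

B/I-1 ? ·: Bb|bb
B/I-2 ? ·: Bb|bb
B/II-1 aff I-1×I-2: bb
B/II-2 aff I-1×I-2: bb
⇒ B over [I-1,I-2,II-1,II-2]: 4 consistent
W/I-1 un ·: WW|Ww
W/I-2 un ·: WW|Ww
W/II-1 ? I-1×I-2: WW|Ww|ww
W/II-2 un I-1×I-2: WW|Ww
⇒ W over [I-1,I-2,II-1,II-2]: 15 consistent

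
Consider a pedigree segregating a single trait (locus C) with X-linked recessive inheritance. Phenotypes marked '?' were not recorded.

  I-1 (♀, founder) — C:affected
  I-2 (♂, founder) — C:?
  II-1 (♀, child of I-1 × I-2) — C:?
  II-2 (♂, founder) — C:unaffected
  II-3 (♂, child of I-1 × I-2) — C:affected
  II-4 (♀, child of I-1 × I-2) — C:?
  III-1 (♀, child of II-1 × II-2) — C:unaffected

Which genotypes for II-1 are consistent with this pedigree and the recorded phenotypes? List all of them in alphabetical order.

II-1 ∈ {X^CX^c, X^cX^c}

C/I-1 aff ·: X^cX^c
C/I-2 ? ·: X^CY|X^cY
C/II-1 ? I-1×I-2: X^CX^c|X^cX^c
C/II-2 un ·: X^CY
C/II-3 aff I-1×I-2: X^cY
C/II-4 ? I-1×I-2: X^CX^c|X^cX^c
C/III-1 un II-1×II-2: X^CX^C|X^CX^c
⇒ C over [I-1,I-2,II-1,II-2,II-3,II-4,III-1]: 3 consistent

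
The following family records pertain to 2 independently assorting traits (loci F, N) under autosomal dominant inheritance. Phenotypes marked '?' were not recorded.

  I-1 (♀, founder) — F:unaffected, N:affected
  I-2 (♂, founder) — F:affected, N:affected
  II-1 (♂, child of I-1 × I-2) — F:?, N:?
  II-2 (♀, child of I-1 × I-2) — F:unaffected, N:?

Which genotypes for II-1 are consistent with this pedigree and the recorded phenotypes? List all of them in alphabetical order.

F/I-1 un ·: ff
F/I-2 aff ·: Ff
F/II-1 ? I-1×I-2: ff|Ff
F/II-2 un I-1×I-2: ff
⇒ F over [I-1,I-2,II-1,II-2]: 2 consistent
N/I-1 aff ·: Nn|NN
N/I-2 aff ·: Nn|NN
N/II-1 ? I-1×I-2: nn|Nn|NN
N/II-2 ? I-1×I-2: nn|Nn|NN
⇒ N over [I-1,I-2,II-1,II-2]: 18 consistent

II-1 ∈ {Ff NN, Ff Nn, Ff nn, ff NN, ff Nn, ff nn}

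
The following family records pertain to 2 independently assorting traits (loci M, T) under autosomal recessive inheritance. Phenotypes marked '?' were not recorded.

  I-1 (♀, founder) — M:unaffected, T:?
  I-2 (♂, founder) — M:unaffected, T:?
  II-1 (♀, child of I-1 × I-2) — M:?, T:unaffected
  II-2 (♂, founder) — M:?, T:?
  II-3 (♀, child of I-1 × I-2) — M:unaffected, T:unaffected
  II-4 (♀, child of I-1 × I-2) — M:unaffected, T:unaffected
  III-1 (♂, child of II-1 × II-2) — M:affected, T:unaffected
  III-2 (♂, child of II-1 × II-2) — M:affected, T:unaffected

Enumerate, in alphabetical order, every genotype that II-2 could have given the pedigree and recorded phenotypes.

M/I-1 un ·: MM|Mm
M/I-2 un ·: MM|Mm
M/II-1 ? I-1×I-2: Mm|mm
M/II-2 ? ·: Mm|mm
M/II-3 un I-1×I-2: MM|Mm
M/II-4 un I-1×I-2: MM|Mm
M/III-1 aff II-1×II-2: mm
M/III-2 aff II-1×II-2: mm
⇒ M over [I-1,I-2,II-1,II-2,II-3,II-4,III-1,III-2]: 32 consistent
T/I-1 ? ·: TT|Tt|tt
T/I-2 ? ·: TT|Tt|tt
T/II-1 un I-1×I-2: TT|Tt
T/II-2 ? ·: TT|Tt|tt
T/II-3 un I-1×I-2: TT|Tt
T/II-4 un I-1×I-2: TT|Tt
T/III-1 un II-1×II-2: TT|Tt
T/III-2 un II-1×II-2: TT|Tt
⇒ T over [I-1,I-2,II-1,II-2,II-3,II-4,III-1,III-2]: 222 consistent

II-2 ∈ {Mm TT, Mm Tt, Mm tt, mm TT, mm Tt, mm tt}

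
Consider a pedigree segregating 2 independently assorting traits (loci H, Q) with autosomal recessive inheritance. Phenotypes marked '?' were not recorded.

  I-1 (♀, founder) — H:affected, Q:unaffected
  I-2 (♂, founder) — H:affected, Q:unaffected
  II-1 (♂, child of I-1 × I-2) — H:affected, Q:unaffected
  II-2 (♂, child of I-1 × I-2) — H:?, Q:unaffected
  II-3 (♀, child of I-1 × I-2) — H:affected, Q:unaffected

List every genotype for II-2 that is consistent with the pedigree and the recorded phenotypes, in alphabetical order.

H/I-1 aff ·: hh
H/I-2 aff ·: hh
H/II-1 aff I-1×I-2: hh
H/II-2 ? I-1×I-2: hh
H/II-3 aff I-1×I-2: hh
⇒ H over [I-1,I-2,II-1,II-2,II-3]: 1 consistent
Q/I-1 un ·: QQ|Qq
Q/I-2 un ·: QQ|Qq
Q/II-1 un I-1×I-2: QQ|Qq
Q/II-2 un I-1×I-2: QQ|Qq
Q/II-3 un I-1×I-2: QQ|Qq
⇒ Q over [I-1,I-2,II-1,II-2,II-3]: 25 consistent

II-2 ∈ {hh QQ, hh Qq}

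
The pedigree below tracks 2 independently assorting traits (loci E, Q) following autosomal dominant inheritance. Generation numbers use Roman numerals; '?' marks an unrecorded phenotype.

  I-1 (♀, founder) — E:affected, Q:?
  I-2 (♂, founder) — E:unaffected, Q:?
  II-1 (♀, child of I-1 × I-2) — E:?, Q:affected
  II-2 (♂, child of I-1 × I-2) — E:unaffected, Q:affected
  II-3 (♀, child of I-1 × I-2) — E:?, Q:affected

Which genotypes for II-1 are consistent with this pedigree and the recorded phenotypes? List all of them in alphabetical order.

II-1 ∈ {Ee QQ, Ee Qq, ee QQ, ee Qq}

E/I-1 aff ·: Ee
E/I-2 un ·: ee
E/II-1 ? I-1×I-2: ee|Ee
E/II-2 un I-1×I-2: ee
E/II-3 ? I-1×I-2: ee|Ee
⇒ E over [I-1,I-2,II-1,II-2,II-3]: 4 consistent
Q/I-1 ? ·: qq|Qq|QQ
Q/I-2 ? ·: qq|Qq|QQ
Q/II-1 aff I-1×I-2: Qq|QQ
Q/II-2 aff I-1×I-2: Qq|QQ
Q/II-3 aff I-1×I-2: Qq|QQ
⇒ Q over [I-1,I-2,II-1,II-2,II-3]: 29 consistent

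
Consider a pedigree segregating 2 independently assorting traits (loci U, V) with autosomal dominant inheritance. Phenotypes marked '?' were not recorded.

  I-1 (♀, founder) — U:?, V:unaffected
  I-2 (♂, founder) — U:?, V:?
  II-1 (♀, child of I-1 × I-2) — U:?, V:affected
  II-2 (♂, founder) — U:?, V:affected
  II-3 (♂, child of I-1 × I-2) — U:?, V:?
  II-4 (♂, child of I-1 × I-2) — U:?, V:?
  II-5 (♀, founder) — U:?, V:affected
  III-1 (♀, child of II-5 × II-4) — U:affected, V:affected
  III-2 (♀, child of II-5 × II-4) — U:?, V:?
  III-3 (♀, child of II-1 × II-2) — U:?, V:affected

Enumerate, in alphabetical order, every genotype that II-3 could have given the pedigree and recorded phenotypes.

U/I-1 ? ·: uu|Uu|UU
U/I-2 ? ·: uu|Uu|UU
U/II-1 ? I-1×I-2: uu|Uu|UU
U/II-2 ? ·: uu|Uu|UU
U/II-3 ? I-1×I-2: uu|Uu|UU
U/II-4 ? I-1×I-2: uu|Uu|UU
U/II-5 ? ·: uu|Uu|UU
U/III-1 aff II-5×II-4: Uu|UU
U/III-2 ? II-5×II-4: uu|Uu|UU
U/III-3 ? II-1×II-2: uu|Uu|UU
⇒ U over [I-1,I-2,II-1,II-2,II-3,II-4,II-5,III-1,III-2,III-3]: 2601 consistent
V/I-1 un ·: vv
V/I-2 ? ·: Vv|VV
V/II-1 aff I-1×I-2: Vv
V/II-2 aff ·: Vv|VV
V/II-3 ? I-1×I-2: vv|Vv
V/II-4 ? I-1×I-2: vv|Vv
V/II-5 aff ·: Vv|VV
V/III-1 aff II-5×II-4: Vv|VV
V/III-2 ? II-5×II-4: vv|Vv|VV
V/III-3 aff II-1×II-2: Vv|VV
⇒ V over [I-1,I-2,II-1,II-2,II-3,II-4,II-5,III-1,III-2,III-3]: 144 consistent

II-3 ∈ {UU Vv, UU vv, Uu Vv, Uu vv, uu Vv, uu vv}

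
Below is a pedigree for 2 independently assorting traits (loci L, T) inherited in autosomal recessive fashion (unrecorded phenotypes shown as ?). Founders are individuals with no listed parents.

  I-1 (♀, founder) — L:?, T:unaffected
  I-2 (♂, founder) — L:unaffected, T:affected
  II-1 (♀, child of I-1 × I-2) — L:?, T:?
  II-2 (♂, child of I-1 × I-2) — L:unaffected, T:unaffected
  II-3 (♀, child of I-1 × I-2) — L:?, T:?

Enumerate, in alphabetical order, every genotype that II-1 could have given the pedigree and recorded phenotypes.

II-1 ∈ {LL Tt, LL tt, Ll Tt, Ll tt, ll Tt, ll tt}

L/I-1 ? ·: LL|Ll|ll
L/I-2 un ·: LL|Ll
L/II-1 ? I-1×I-2: LL|Ll|ll
L/II-2 un I-1×I-2: LL|Ll
L/II-3 ? I-1×I-2: LL|Ll|ll
⇒ L over [I-1,I-2,II-1,II-2,II-3]: 40 consistent
T/I-1 un ·: TT|Tt
T/I-2 aff ·: tt
T/II-1 ? I-1×I-2: Tt|tt
T/II-2 un I-1×I-2: Tt
T/II-3 ? I-1×I-2: Tt|tt
⇒ T over [I-1,I-2,II-1,II-2,II-3]: 5 consistent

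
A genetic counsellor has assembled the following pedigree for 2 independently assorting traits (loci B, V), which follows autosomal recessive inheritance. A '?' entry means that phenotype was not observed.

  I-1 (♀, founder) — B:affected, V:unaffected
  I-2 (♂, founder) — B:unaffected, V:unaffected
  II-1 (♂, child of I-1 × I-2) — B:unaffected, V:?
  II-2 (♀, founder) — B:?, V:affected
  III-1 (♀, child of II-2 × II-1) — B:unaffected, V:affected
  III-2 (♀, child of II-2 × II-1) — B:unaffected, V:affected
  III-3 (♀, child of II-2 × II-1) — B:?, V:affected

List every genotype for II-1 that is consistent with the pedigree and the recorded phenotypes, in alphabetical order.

B/I-1 aff ·: bb
B/I-2 un ·: BB|Bb
B/II-1 un I-1×I-2: Bb
B/II-2 ? ·: BB|Bb|bb
B/III-1 un II-2×II-1: BB|Bb
B/III-2 un II-2×II-1: BB|Bb
B/III-3 ? II-2×II-1: BB|Bb|bb
⇒ B over [I-1,I-2,II-1,II-2,III-1,III-2,III-3]: 44 consistent
V/I-1 un ·: VV|Vv
V/I-2 un ·: VV|Vv
V/II-1 ? I-1×I-2: Vv|vv
V/II-2 aff ·: vv
V/III-1 aff II-2×II-1: vv
V/III-2 aff II-2×II-1: vv
V/III-3 aff II-2×II-1: vv
⇒ V over [I-1,I-2,II-1,II-2,III-1,III-2,III-3]: 4 consistent

II-1 ∈ {Bb Vv, Bb vv}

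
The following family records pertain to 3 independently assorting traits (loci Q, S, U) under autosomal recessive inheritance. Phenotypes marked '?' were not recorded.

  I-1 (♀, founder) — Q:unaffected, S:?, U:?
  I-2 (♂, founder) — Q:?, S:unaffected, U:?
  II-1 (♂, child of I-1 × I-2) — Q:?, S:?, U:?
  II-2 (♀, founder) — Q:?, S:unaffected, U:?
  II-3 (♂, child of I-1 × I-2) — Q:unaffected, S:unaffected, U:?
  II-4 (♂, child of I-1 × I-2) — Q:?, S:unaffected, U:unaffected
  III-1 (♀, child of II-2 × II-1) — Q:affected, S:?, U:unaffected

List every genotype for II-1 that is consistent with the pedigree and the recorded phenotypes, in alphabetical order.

II-1 ∈ {Qq SS UU, Qq SS Uu, Qq SS uu, Qq Ss UU, Qq Ss Uu, Qq Ss uu, Qq ss UU, Qq ss Uu, Qq ss uu, qq SS UU, qq SS Uu, qq SS uu, qq Ss UU, qq Ss Uu, qq Ss uu, qq ss UU, qq ss Uu, qq ss uu}

Q/I-1 un ·: QQ|Qq
Q/I-2 ? ·: QQ|Qq|qq
Q/II-1 ? I-1×I-2: Qq|qq
Q/II-2 ? ·: Qq|qq
Q/II-3 un I-1×I-2: QQ|Qq
Q/II-4 ? I-1×I-2: QQ|Qq|qq
Q/III-1 aff II-2×II-1: qq
⇒ Q over [I-1,I-2,II-1,II-2,II-3,II-4,III-1]: 50 consistent
S/I-1 ? ·: SS|Ss|ss
S/I-2 un ·: SS|Ss
S/II-1 ? I-1×I-2: SS|Ss|ss
S/II-2 un ·: SS|Ss
S/II-3 un I-1×I-2: SS|Ss
S/II-4 un I-1×I-2: SS|Ss
S/III-1 ? II-2×II-1: SS|Ss|ss
⇒ S over [I-1,I-2,II-1,II-2,II-3,II-4,III-1]: 124 consistent
U/I-1 ? ·: UU|Uu|uu
U/I-2 ? ·: UU|Uu|uu
U/II-1 ? I-1×I-2: UU|Uu|uu
U/II-2 ? ·: UU|Uu|uu
U/II-3 ? I-1×I-2: UU|Uu|uu
U/II-4 un I-1×I-2: UU|Uu
U/III-1 un II-2×II-1: UU|Uu
⇒ U over [I-1,I-2,II-1,II-2,II-3,II-4,III-1]: 180 consistent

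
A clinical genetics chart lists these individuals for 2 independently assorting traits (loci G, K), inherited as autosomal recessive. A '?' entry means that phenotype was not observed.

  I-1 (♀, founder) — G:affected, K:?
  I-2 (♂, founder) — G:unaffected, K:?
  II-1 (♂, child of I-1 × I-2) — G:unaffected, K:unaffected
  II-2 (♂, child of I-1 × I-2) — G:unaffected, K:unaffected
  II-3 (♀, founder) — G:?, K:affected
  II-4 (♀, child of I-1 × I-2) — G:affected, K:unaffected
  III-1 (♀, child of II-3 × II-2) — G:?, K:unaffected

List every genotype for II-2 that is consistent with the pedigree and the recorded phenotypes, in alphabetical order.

II-2 ∈ {Gg KK, Gg Kk}

G/I-1 aff ·: gg
G/I-2 un ·: Gg
G/II-1 un I-1×I-2: Gg
G/II-2 un I-1×I-2: Gg
G/II-3 ? ·: GG|Gg|gg
G/II-4 aff I-1×I-2: gg
G/III-1 ? II-3×II-2: GG|Gg|gg
⇒ G over [I-1,I-2,II-1,II-2,II-3,II-4,III-1]: 7 consistent
K/I-1 ? ·: KK|Kk|kk
K/I-2 ? ·: KK|Kk|kk
K/II-1 un I-1×I-2: KK|Kk
K/II-2 un I-1×I-2: KK|Kk
K/II-3 aff ·: kk
K/II-4 un I-1×I-2: KK|Kk
K/III-1 un II-3×II-2: Kk
⇒ K over [I-1,I-2,II-1,II-2,II-3,II-4,III-1]: 29 consistent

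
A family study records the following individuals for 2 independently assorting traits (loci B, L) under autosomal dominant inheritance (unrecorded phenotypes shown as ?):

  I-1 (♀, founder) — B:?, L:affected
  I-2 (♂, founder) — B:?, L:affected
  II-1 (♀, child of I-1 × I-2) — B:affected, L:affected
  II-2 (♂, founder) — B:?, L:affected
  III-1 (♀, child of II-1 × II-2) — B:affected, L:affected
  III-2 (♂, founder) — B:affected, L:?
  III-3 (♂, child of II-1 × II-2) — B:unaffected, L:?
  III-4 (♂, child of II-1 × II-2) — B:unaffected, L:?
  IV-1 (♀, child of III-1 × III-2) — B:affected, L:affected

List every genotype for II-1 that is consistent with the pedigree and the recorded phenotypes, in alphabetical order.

B/I-1 ? ·: bb|Bb|BB
B/I-2 ? ·: bb|Bb|BB
B/II-1 aff I-1×I-2: Bb
B/II-2 ? ·: bb|Bb
B/III-1 aff II-1×II-2: Bb|BB
B/III-2 aff ·: Bb|BB
B/III-3 un II-1×II-2: bb
B/III-4 un II-1×II-2: bb
B/IV-1 aff III-1×III-2: Bb|BB
⇒ B over [I-1,I-2,II-1,II-2,III-1,III-2,III-3,III-4,IV-1]: 77 consistent
L/I-1 aff ·: Ll|LL
L/I-2 aff ·: Ll|LL
L/II-1 aff I-1×I-2: Ll|LL
L/II-2 aff ·: Ll|LL
L/III-1 aff II-1×II-2: Ll|LL
L/III-2 ? ·: ll|Ll|LL
L/III-3 ? II-1×II-2: ll|Ll|LL
L/III-4 ? II-1×II-2: ll|Ll|LL
L/IV-1 aff III-1×III-2: Ll|LL
⇒ L over [I-1,I-2,II-1,II-2,III-1,III-2,III-3,III-4,IV-1]: 511 consistent

II-1 ∈ {Bb LL, Bb Ll}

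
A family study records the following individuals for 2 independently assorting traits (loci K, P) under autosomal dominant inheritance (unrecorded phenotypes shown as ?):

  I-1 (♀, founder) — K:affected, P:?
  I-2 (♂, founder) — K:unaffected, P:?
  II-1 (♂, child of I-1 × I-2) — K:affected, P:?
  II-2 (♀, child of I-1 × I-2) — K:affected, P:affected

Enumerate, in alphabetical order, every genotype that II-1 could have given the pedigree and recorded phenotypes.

II-1 ∈ {Kk PP, Kk Pp, Kk pp}

K/I-1 aff ·: Kk|KK
K/I-2 un ·: kk
K/II-1 aff I-1×I-2: Kk
K/II-2 aff I-1×I-2: Kk
⇒ K over [I-1,I-2,II-1,II-2]: 2 consistent
P/I-1 ? ·: pp|Pp|PP
P/I-2 ? ·: pp|Pp|PP
P/II-1 ? I-1×I-2: pp|Pp|PP
P/II-2 aff I-1×I-2: Pp|PP
⇒ P over [I-1,I-2,II-1,II-2]: 21 consistent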